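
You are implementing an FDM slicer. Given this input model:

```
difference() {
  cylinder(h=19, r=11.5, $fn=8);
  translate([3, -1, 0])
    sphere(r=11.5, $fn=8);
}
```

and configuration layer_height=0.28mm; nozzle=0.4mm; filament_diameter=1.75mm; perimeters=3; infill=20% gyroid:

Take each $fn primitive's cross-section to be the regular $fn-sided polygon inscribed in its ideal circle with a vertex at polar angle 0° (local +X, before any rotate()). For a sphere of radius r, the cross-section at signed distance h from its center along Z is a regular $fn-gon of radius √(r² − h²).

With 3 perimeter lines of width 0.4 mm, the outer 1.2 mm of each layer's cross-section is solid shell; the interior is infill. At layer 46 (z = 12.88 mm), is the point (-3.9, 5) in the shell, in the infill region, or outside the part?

At z = 12.88 mm: the cylinder: section is a regular 8-gon, circumradius r=11.5; the sphere at (3, -1) is not intersected at this z (|z−center|=12.880 > r=11.5); Subtracting the remaining from the first: none of the subtracted shapes is present at this height, so the r=11.5 cylinder is unchanged — 1 connected region. Overall, the cross-section is a single solid region. The nearest boundary edge runs (0.00, 11.50)→(-8.13, 8.13); distance from the point to it = 4.51 mm. The point is inside the cross-section and 4.51 mm from the nearest boundary — more than the 1.2 mm shell width (3 × 0.4), so it's in the infill interior.

infill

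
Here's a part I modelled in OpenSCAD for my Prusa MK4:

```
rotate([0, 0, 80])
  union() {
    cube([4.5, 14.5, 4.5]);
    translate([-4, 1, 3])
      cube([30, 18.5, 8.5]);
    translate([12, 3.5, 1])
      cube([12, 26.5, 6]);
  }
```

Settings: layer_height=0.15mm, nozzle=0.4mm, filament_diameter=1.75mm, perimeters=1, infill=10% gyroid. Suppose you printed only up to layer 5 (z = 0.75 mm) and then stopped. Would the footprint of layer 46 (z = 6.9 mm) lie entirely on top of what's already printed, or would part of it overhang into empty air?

part overhangs

Compare the two slices. At z = 0.75: the cube is present — its section is the full 4.5×14.5 rectangle (area 65.25 mm²); the cube at (-4, 1) is not intersected at this z (z outside [3, 11.5]); the cube at (12, 3.5) is absent (z outside [1, 7]); Taking the union: only the 4.5×14.5 cube is present, so the union is just that shape — area = 65.25 mm²; (whole slice rotated 80° about Z — lengths, areas and connectivity unchanged). At z = 6.9: the cube is not intersected at this z (z outside [0, 4.5]); the cube at (-4, 1) is present — its section is the full 30×18.5 rectangle (area 555.00 mm²); the 12×26.5 cube at (12, 3.5) contributes its full rectangle (area 318.00 mm²); Merging all regions: the regions partially overlap — summed areas 873.00 mm² minus the doubly-counted overlap 192.00 mm² gives 681.00 mm² — area = 681.00 mm²; (whole slice rotated 80° about Z — lengths, areas and connectivity unchanged). Checking containment: at z = 6.9 the cross-section extends beyond the z = 0.75 cross-section by about 620.25 mm².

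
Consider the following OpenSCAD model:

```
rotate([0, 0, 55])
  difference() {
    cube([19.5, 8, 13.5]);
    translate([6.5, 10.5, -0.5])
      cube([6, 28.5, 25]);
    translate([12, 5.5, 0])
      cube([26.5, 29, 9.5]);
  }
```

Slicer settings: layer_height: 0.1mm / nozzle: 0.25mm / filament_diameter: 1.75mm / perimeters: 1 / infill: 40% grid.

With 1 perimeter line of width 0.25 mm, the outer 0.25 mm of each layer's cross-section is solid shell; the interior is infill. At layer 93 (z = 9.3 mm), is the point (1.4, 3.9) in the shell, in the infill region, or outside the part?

At z = 9.3 mm: the 19.5×8 cube contributes its full rectangle; the cube at (6.5, 10.5) (footprint 6×28.5) is included at this height; the cube at (12, 5.5) (footprint 26.5×29) is included at this height; Subtracting the remaining from the first: starting from the 19.5×8 cube, the 6×28.5 cube at (6.5, 10.5) misses the remaining region (no effect); the 26.5×29 cube at (12, 5.5) partially overlaps it — only the 18.75 mm² overlap (of its 768.50 mm²) is removed, clipping the outline — 1 connected region; (rotated 55° about Z; rotation is an isometry so areas/perimeters/island counts are preserved). Overall, the cross-section is a single solid region. Undo the 55° rotation: the query point maps to (3.998, 1.090) in the un-rotated model frame. The nearest boundary edge runs (19.50, 0.00)→(0.00, 0.00); distance from the point to it = 1.09 mm. The point is inside the cross-section and 1.09 mm from the nearest boundary — more than the 0.25 mm shell width (1 × 0.25), so it's in the infill interior.

infill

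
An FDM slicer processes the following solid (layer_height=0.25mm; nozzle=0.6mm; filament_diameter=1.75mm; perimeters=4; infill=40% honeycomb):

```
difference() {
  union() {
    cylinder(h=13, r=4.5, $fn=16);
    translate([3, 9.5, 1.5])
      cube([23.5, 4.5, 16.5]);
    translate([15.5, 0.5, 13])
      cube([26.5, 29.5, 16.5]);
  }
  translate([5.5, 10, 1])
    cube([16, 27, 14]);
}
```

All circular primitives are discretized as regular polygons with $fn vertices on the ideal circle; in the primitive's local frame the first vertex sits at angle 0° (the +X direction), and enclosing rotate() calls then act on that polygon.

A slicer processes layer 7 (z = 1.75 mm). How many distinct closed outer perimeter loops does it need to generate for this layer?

At z = 1.75 mm: the r=4.5 cylinder contributes a regular 16-gon of circumradius 4.5; the cube at (3, 9.5) (footprint 23.5×4.5) is included at this height; the cube at (15.5, 0.5) does not reach this height (z outside [13, 29.5]); Taking the union: the 2 present regions are separate (no shared area or edge), so areas and boundary lengths simply add and each stays a separate island — 2 connected regions; the cube at (5.5, 10) (footprint 16×27) is included at this height; After the difference (first − rest): starting from that combined region, the 16×27 cube at (5.5, 10) partially overlaps it — only the 64.00 mm² overlap (of its 432.00 mm²) is removed, clipping the outline — 2 connected regions. The result has 2 disconnected regions.

2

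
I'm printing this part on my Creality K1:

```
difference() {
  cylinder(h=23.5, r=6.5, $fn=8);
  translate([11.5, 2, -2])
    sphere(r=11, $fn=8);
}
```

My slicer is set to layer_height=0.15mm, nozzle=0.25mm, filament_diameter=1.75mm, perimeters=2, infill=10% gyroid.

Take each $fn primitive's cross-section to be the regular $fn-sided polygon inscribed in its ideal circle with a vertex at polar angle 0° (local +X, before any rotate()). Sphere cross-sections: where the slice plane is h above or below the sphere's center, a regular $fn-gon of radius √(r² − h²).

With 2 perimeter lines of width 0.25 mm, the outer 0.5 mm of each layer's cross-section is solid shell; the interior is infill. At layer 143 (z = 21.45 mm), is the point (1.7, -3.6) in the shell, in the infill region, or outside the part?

At z = 21.45 mm: the r=6.5 cylinder contributes a regular 8-gon of circumradius 6.5; the sphere at (11.5, 2) is absent (|z−center|=23.450 > r=11); Taking the first minus the rest: none of the subtracted shapes is present at this height, so the r=6.5 cylinder is unchanged — 1 connected region. Overall, the cross-section is a single solid region. The nearest boundary edge runs (-0.00, -6.50)→(4.60, -4.60); distance from the point to it = 2.03 mm. The point is inside the cross-section and 2.03 mm from the nearest boundary — more than the 0.5 mm shell width (2 × 0.25), so it's in the infill interior.

infill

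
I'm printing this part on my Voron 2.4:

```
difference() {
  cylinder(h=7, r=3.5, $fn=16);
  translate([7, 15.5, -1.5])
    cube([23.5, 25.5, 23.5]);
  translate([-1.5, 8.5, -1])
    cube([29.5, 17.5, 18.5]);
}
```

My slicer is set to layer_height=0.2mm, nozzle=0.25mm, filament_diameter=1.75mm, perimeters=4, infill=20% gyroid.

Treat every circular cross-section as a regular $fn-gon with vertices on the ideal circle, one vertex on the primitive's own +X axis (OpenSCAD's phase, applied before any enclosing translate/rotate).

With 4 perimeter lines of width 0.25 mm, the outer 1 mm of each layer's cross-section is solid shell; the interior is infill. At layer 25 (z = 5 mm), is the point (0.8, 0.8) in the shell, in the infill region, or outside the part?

infill

At z = 5 mm: the cylinder: section is a regular 16-gon, circumradius r=3.5; the cube at (7, 15.5) (footprint 23.5×25.5) is included at this height; the cube at (-1.5, 8.5) is present — its section is the full 29.5×17.5 rectangle; After the difference (first − rest): starting from the r=3.5 cylinder, the 23.5×25.5 cube at (7, 15.5) misses the remaining region (no effect); the 29.5×17.5 cube at (-1.5, 8.5) misses the remaining region (no effect) — 1 connected region. Overall, the cross-section is a single solid region. The nearest boundary edge runs (1.34, 3.23)→(2.47, 2.47); distance from the point to it = 2.32 mm. The point is inside the cross-section and 2.32 mm from the nearest boundary — more than the 1 mm shell width (4 × 0.25), so it's in the infill interior.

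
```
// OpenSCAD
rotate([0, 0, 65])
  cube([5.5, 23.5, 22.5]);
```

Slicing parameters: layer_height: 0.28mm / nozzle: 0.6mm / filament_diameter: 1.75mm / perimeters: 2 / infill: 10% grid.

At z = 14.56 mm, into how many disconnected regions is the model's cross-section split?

1

At z = 14.56 mm: the cube is present — its section is the full 5.5×23.5 rectangle; (rotated 65° about Z; rotation is an isometry so areas/perimeters/island counts are preserved). The result has 1 disconnected region.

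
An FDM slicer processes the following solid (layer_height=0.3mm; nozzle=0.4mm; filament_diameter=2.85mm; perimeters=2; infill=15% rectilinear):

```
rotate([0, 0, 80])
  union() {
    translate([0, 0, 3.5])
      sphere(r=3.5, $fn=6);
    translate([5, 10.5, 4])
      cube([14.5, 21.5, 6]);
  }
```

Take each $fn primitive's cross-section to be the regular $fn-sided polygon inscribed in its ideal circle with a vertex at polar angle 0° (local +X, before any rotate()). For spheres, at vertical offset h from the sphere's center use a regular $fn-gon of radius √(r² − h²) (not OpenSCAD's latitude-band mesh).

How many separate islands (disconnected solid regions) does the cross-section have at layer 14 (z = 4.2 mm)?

2

At z = 4.2 mm: the r=3.5 sphere slices to a regular 6-gon of circumradius 3.429 (√(r²−h²) with h=0.7 from center); the 14.5×21.5 cube at (5, 10.5) contributes its full rectangle; Combining (union): the 2 present regions are separate (no shared area or edge), so areas and boundary lengths simply add and each stays a separate island — 2 connected regions; (rotated 80° about Z; rotation is an isometry so areas/perimeters/island counts are preserved). Overall, the cross-section has 2 separate islands. Island count = 2.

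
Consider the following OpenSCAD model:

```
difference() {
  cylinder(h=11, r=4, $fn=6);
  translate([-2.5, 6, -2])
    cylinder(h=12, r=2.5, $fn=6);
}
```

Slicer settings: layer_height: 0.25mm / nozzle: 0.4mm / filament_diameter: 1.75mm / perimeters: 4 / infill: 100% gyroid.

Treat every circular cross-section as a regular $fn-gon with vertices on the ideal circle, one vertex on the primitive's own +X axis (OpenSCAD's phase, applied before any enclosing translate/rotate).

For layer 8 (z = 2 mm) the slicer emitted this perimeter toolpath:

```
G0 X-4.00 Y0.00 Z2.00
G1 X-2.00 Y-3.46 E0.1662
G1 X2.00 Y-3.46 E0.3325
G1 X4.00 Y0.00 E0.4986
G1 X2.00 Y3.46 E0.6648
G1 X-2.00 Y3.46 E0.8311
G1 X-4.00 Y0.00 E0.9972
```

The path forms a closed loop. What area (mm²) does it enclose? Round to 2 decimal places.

Apply the shoelace formula to the sequence of (X, Y) vertices; enclosed area = 41.52 mm².

41.52 mm²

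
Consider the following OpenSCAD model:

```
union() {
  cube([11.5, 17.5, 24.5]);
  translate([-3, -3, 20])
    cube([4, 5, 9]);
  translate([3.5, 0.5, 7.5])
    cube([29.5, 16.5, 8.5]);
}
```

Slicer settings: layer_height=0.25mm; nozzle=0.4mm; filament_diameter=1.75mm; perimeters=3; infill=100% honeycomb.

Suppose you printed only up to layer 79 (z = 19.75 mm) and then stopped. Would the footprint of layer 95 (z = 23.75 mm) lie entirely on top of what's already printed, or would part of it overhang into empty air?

Compare the two slices. At z = 19.75: the cube is present — its section is the full 11.5×17.5 rectangle (area 201.25 mm²); the cube at (-3, -3) does not reach this height (z outside [20, 29]); the cube at (3.5, 0.5) does not reach this height (z outside [7.5, 16]); Merging all regions: only the 11.5×17.5 cube is present, so the union is just that shape — area = 201.25 mm². At z = 23.75: the 11.5×17.5 cube contributes its full rectangle (area 201.25 mm²); the 4×5 cube at (-3, -3) contributes its full rectangle (area 20.00 mm²); the cube at (3.5, 0.5) is absent (z outside [7.5, 16]); Taking the union: the regions partially overlap — summed areas 221.25 mm² minus the doubly-counted overlap 2.00 mm² gives 219.25 mm² — area = 219.25 mm². Checking containment: at z = 23.75 the cross-section extends beyond the z = 19.75 cross-section by about 18.00 mm².

part overhangs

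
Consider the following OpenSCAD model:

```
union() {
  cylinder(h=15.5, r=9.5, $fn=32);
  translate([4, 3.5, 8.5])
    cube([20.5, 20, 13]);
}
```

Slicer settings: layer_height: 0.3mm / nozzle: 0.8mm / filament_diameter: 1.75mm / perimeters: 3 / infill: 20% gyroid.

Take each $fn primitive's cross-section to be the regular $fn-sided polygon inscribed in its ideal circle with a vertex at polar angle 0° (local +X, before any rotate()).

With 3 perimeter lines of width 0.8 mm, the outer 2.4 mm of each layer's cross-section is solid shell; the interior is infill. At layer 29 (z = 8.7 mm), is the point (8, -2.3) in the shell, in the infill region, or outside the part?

shell

At z = 8.7 mm: the cylinder: section is a regular 32-gon, circumradius r=9.5; the cube at (4, 3.5) (footprint 20.5×20) is included at this height; Merging all regions: the regions partially overlap (shared area 15.33 mm²), so overlapping operands fuse into one piece — 1 connected region. Overall, the cross-section is a single solid region. The nearest boundary edge runs (9.32, -1.85)→(8.78, -3.64); distance from the point to it = 1.13 mm. The point is inside the cross-section, 1.13 mm from the nearest boundary — within the 2.4 mm shell band (3 × 0.8).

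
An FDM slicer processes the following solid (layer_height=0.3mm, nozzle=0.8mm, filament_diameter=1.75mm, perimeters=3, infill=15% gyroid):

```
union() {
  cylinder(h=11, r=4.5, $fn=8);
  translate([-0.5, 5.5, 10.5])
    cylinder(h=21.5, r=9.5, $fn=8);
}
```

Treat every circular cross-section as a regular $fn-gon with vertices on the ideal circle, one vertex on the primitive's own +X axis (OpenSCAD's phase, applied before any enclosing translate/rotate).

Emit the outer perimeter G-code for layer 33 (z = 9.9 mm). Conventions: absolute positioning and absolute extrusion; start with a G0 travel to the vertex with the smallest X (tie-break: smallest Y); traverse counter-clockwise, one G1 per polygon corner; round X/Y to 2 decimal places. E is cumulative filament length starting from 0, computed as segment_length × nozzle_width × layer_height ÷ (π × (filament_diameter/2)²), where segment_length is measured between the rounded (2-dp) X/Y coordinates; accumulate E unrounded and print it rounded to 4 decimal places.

At z = 9.9 mm: the r=4.5 cylinder gives a regular 8-gon of circumradius 4.5 (constant along its height); the cylinder at (-0.5, 5.5) does not reach this height (z outside [10.5, 32]); Combining (union): only the r=4.5 cylinder is present, so the union is just that shape — 1 connected region. The outline is a single polygon with 8 vertices. Extrusion per mm of travel: 0.8 × 0.3 / (π × 0.875²) = 0.099780. Accumulating E over each segment gives final E = 2.7484.

G0 X-4.50 Y0.00 Z9.90
G1 X-3.18 Y-3.18 E0.3436
G1 X0.00 Y-4.50 E0.6871
G1 X3.18 Y-3.18 E1.0307
G1 X4.50 Y0.00 E1.3742
G1 X3.18 Y3.18 E1.7178
G1 X0.00 Y4.50 E2.0613
G1 X-3.18 Y3.18 E2.4049
G1 X-4.50 Y0.00 E2.7484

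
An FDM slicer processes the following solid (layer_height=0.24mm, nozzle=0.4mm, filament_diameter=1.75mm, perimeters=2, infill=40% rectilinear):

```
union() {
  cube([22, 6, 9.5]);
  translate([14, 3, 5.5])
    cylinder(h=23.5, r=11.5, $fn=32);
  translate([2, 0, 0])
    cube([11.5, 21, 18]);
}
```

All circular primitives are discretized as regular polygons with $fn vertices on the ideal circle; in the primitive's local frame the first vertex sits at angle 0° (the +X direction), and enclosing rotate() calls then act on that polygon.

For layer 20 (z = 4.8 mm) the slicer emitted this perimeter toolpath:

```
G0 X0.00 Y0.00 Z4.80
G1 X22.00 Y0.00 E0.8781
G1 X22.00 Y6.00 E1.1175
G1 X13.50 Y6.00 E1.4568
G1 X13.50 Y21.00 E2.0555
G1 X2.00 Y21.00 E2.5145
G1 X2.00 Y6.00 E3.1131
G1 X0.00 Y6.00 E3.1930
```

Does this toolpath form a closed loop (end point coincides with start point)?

Start point (G0): (0.00, 0.00). End point (last G1): the path does not return to the start — open.

no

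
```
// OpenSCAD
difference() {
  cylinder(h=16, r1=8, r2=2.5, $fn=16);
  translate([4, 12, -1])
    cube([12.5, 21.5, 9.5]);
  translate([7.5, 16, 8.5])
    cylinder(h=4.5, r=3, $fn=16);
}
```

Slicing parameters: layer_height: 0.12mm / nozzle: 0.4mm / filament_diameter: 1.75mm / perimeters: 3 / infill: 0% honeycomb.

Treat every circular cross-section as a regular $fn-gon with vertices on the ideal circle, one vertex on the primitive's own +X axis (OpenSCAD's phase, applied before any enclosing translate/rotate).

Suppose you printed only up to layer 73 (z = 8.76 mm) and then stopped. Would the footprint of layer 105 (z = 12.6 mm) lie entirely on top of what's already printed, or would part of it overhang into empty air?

Compare the two slices. At z = 8.76: the cone contributes a regular 16-gon of circumradius 4.989 (interpolated between r1=8 and r2=2.5 at t=0.547) (area = (16/2)·4.989²·sin(360°/16) = 76.19 mm²); the cube at (4, 12) is absent (z outside [-1, 8.5]); the r=3 cylinder at (7.5, 16) contributes a regular 16-gon of circumradius 3 (area = (16/2)·3.000²·sin(360°/16) = 27.55 mm²); Subtracting the remaining from the first: starting from the cone (76.19 mm²), the r=3 cylinder at (7.5, 16) misses the remaining region (no effect) — area = 76.19 mm². At z = 12.6: the cone: at t=0.787 of its height the radius interpolates to r₁+(r₂−r₁)t = 3.669, giving a regular 16-gon of that circumradius (area = (16/2)·3.669²·sin(360°/16) = 41.21 mm²); the cube at (4, 12) is absent (z outside [-1, 8.5]); the r=3 cylinder at (7.5, 16) contributes a regular 16-gon of circumradius 3 (area = (16/2)·3.000²·sin(360°/16) = 27.55 mm²); Taking the first minus the rest: starting from the cone (41.21 mm²), the r=3 cylinder at (7.5, 16) misses the remaining region (no effect) — area = 41.21 mm². Checking containment: the cross-section at z = 12.6 is a subset of the cross-section at z = 8.76.

entirely on top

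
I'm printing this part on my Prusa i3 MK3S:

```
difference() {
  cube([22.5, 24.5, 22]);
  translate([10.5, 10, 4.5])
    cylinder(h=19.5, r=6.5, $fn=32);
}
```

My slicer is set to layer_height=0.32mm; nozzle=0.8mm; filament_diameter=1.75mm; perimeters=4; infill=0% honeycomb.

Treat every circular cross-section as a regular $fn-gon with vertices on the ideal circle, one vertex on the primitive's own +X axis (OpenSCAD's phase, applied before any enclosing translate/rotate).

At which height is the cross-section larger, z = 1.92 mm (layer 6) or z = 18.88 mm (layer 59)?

layer 6 (z = 1.92 mm)

Layer 6 (z = 1.92): the cube (footprint 22.5×24.5) is included at this height (area 551.25 mm²); the cylinder at (10.5, 10) is not intersected at this z (z outside [4.5, 24]); Subtracting the remaining from the first: none of the subtracted shapes is present at this height, so the 22.5×24.5 cube is unchanged — area = 551.25 mm². So its area = 551.25 mm². Layer 59 (z = 18.88): the cube (footprint 22.5×24.5) is included at this height (area 551.25 mm²); the r=6.5 cylinder at (10.5, 10) gives a regular 32-gon of circumradius 6.5 (constant along its height) (area = (32/2)·6.500²·sin(360°/32) = 131.88 mm²); After the difference (first − rest): starting from the 22.5×24.5 cube (551.25 mm²), the r=6.5 cylinder at (10.5, 10) lies wholly inside it (removes its full 131.88 mm² and its 40.78 mm outline becomes a hole wall) — area = 419.37 mm². So its area = 419.37 mm². Layer 6 is larger (551.25 vs 419.37 mm²).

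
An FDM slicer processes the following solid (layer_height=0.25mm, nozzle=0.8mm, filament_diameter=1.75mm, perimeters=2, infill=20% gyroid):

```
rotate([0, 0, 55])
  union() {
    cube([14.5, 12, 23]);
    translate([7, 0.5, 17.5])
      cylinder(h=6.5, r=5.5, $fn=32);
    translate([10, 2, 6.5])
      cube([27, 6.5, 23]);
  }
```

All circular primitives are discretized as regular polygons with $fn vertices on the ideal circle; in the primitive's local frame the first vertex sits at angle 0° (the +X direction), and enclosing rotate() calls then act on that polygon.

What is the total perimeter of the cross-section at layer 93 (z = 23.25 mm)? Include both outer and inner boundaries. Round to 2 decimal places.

At z = 23.25 mm: the cube does not reach this height (z outside [0, 23]); the cylinder at (7, 0.5): section is a regular 32-gon, circumradius r=5.5 (perimeter = 2·32·5.500·sin(180°/32) = 34.50 mm); the cube at (10, 2) is present — its section is the full 27×6.5 rectangle (perimeter 67.00 mm); Taking the union: the regions partially overlap (shared area 4.40 mm²), so the edge portions inside another operand are dropped and the merged outline is re-measured after clipping — boundary = 92.20 mm; (rotated 55° about Z; rotation is an isometry so areas/perimeters/island counts are preserved). Overall, the cross-section is a single solid region. Total boundary length (outer) = 92.20 mm.

92.20 mm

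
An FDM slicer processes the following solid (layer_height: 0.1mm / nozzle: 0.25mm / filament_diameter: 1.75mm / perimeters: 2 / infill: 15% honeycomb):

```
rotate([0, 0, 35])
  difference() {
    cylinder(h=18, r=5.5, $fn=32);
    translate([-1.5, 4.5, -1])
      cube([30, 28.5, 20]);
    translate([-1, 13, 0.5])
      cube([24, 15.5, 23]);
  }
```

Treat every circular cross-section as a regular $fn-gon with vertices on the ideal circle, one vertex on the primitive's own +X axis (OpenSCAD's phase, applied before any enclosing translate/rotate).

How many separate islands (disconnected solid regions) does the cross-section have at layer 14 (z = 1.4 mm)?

At z = 1.4 mm: the r=5.5 cylinder contributes a regular 32-gon of circumradius 5.5; the 30×28.5 cube at (-1.5, 4.5) contributes its full rectangle; the 24×15.5 cube at (-1, 13) contributes its full rectangle; Taking the first minus the rest: starting from the r=5.5 cylinder, the 30×28.5 cube at (-1.5, 4.5) partially overlaps it — only the 3.46 mm² overlap (of its 855.00 mm²) is removed, clipping the outline; the 24×15.5 cube at (-1, 13) misses the remaining region (no effect) — 1 connected region; (whole slice rotated 35° about Z — lengths, areas and connectivity unchanged). Overall, the cross-section is a single solid region. Island count = 1.

1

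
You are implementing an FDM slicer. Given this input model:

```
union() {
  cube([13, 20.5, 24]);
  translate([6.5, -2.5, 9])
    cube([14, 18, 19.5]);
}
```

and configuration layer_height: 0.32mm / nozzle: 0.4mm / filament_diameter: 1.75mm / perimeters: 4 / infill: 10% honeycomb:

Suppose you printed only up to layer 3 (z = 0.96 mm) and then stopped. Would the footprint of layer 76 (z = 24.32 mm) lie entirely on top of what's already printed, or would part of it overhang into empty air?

Compare the two slices. At z = 0.96: the cube (footprint 13×20.5) is included at this height (area 266.50 mm²); the cube at (6.5, -2.5) is not intersected at this z (z outside [9, 28.5]); Merging all regions: only the 13×20.5 cube is present, so the union is just that shape — area = 266.50 mm². At z = 24.32: the cube is not intersected at this z (z outside [0, 24]); the cube at (6.5, -2.5) (footprint 14×18) is included at this height (area 252.00 mm²); Combining (union): only the 14×18 cube at (6.5, -2.5) is present, so the union is just that shape — area = 252.00 mm². Checking containment: at z = 24.32 the cross-section extends beyond the z = 0.96 cross-section by about 151.25 mm².

part overhangs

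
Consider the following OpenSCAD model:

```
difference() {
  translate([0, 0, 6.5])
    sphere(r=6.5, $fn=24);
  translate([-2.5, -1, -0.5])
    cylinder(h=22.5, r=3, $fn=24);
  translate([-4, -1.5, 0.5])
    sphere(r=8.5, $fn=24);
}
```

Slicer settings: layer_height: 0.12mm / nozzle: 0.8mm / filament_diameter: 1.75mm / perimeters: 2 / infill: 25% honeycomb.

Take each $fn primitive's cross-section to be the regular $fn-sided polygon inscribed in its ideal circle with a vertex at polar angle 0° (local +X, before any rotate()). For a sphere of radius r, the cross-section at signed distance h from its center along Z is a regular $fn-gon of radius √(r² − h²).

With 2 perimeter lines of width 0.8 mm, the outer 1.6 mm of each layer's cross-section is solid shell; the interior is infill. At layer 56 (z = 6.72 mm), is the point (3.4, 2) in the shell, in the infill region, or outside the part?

infill

At z = 6.72 mm: the r=6.5 sphere contributes a regular 24-gon of circumradius √(6.5²−0.22²) = 6.496; the r=3 cylinder at (-2.5, -1) gives a regular 24-gon of circumradius 3 (constant along its height); the r=8.5 sphere at (-4, -1.5) contributes a regular 24-gon of circumradius √(8.5²−6.22²) = 5.793; Subtracting the remaining from the first: starting from the r=6.5 sphere, the r=3 cylinder at (-2.5, -1) lies wholly inside it (removes its full 27.95 mm² and its 18.80 mm outline becomes a hole wall); the r=8.5 sphere at (-4, -1.5) partially overlaps it — only the 37.83 mm² overlap (of its 104.24 mm²) is removed, clipping the outline — 1 connected region. Overall, the cross-section is a single solid region. The nearest boundary edge runs (1.60, -0.00)→(1.02, 1.40); distance from the point to it = 2.43 mm. The point is inside the cross-section and 2.43 mm from the nearest boundary — more than the 1.6 mm shell width (2 × 0.8), so it's in the infill interior.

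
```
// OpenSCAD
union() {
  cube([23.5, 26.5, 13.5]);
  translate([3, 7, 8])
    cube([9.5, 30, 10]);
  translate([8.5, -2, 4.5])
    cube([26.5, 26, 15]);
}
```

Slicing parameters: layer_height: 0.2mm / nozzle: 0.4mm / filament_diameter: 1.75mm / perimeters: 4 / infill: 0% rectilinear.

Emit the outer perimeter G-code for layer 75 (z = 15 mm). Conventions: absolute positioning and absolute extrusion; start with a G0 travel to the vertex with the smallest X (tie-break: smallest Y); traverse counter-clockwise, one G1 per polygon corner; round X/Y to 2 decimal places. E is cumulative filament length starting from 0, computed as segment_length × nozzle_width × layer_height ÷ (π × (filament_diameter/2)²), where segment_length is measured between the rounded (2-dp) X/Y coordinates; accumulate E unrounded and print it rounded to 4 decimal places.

G0 X3.00 Y7.00 Z15.00
G1 X8.50 Y7.00 E0.1829
G1 X8.50 Y-2.00 E0.4823
G1 X35.00 Y-2.00 E1.3637
G1 X35.00 Y24.00 E2.2284
G1 X12.50 Y24.00 E2.9768
G1 X12.50 Y37.00 E3.4092
G1 X3.00 Y37.00 E3.7251
G1 X3.00 Y7.00 E4.7229

At z = 15 mm: the cube does not reach this height (z outside [0, 13.5]); the cube at (3, 7) (footprint 9.5×30) is included at this height; the cube at (8.5, -2) is present — its section is the full 26.5×26 rectangle; Taking the union: the regions partially overlap (shared area 68.00 mm²), so overlapping operands fuse into one piece — 1 connected region. The outline is a single polygon with 8 vertices. Extrusion per mm of travel: 0.4 × 0.2 / (π × 0.875²) = 0.033260. Accumulating E over each segment gives final E = 4.7229.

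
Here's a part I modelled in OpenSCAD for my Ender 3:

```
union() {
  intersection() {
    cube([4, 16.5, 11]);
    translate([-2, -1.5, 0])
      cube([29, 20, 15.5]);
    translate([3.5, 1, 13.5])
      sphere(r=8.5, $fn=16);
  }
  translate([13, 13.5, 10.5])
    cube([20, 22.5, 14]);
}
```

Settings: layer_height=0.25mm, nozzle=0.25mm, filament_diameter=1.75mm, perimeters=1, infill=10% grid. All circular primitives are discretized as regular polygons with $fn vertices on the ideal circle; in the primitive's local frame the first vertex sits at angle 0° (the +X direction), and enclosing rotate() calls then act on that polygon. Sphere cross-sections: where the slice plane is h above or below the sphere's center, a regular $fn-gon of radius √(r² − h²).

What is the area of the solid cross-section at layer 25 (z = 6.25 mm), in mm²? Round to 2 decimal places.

At z = 6.25 mm: the cube is present — its section is the full 4×16.5 rectangle (area 66.00 mm²); the 29×20 cube at (-2, -1.5) contributes its full rectangle (area 580.00 mm²); the r=8.5 sphere at (3.5, 1) slices to a regular 16-gon of circumradius 4.437 (√(r²−h²) with h=7.25 from center) (area = (16/2)·4.437²·sin(360°/16) = 60.27 mm²); Keeping only the common overlap: the 4×16.5 cube lies inside the 29×20 cube at (-2, -1.5), so it is kept whole; the r=8.5 sphere at (3.5, 1) partially overlaps the running intersection; clipping to the common part keeps 19.69 mm² — area = 19.69 mm²; the cube at (13, 13.5) is absent (z outside [10.5, 24.5]); Merging all regions: only the result so far is present, so the union is just that shape — area = 19.69 mm². Overall, the cross-section is a single solid region. Net area = 19.69 mm².

19.69 mm²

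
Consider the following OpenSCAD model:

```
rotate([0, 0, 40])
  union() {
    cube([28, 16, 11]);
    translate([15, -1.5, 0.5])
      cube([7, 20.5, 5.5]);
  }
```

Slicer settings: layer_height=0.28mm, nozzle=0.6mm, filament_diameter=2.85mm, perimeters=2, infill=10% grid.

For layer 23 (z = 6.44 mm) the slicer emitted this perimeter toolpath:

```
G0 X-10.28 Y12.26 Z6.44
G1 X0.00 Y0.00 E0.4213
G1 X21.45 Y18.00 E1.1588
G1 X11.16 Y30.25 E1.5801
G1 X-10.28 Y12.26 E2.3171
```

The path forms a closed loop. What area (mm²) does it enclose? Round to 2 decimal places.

447.89 mm²

Apply the shoelace formula to the sequence of (X, Y) vertices; enclosed area = 447.89 mm².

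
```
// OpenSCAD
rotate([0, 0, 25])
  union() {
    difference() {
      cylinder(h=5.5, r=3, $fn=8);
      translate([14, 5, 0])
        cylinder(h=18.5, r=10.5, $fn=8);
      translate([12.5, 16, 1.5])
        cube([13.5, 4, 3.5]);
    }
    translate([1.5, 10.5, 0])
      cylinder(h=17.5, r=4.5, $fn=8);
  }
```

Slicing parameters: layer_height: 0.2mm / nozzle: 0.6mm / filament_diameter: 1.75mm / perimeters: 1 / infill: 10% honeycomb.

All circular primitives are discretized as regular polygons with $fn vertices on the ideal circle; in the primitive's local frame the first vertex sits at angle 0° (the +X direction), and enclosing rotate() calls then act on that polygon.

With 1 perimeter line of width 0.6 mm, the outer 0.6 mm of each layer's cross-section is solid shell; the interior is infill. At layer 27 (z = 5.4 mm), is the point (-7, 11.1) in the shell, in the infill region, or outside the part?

At z = 5.4 mm: the cylinder: section is a regular 8-gon, circumradius r=3; the cylinder at (14, 5): section is a regular 8-gon, circumradius r=10.5; the cube at (12.5, 16) is not intersected at this z (z outside [1.5, 5]); Subtracting the remaining from the first: starting from the r=3 cylinder, the r=10.5 cylinder at (14, 5) misses the remaining region (no effect) — 1 connected region; the r=4.5 cylinder at (1.5, 10.5) contributes a regular 8-gon of circumradius 4.5; Taking the union: the 2 present regions are separate (no shared area or edge), so areas and boundary lengths simply add and each stays a separate island — 2 connected regions; (whole slice rotated 25° about Z — lengths, areas and connectivity unchanged). Overall, the cross-section has 2 separate islands. Undo the 25° rotation: the query point maps to (-1.653, 13.018) in the un-rotated model frame. The nearest boundary edge runs (-3.00, 10.50)→(-1.68, 13.68); distance from the point to it = 0.28 mm. (Shell/infill is judged within the island containing the point — the largest one.) The point is inside the cross-section, 0.28 mm from the nearest boundary — within the 0.6 mm shell band (1 × 0.6).

shell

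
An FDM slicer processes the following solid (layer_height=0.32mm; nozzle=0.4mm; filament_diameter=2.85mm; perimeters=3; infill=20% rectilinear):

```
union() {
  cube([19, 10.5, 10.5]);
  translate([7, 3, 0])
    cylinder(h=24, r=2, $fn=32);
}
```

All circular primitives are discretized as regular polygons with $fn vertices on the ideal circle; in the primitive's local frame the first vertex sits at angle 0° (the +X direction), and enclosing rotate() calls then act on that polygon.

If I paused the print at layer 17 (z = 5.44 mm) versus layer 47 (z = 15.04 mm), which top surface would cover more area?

layer 17 (z = 5.44 mm)

Layer 17 (z = 5.44): the 19×10.5 cube contributes its full rectangle (area 199.50 mm²); the cylinder at (7, 3): section is a regular 32-gon, circumradius r=2 (area = (32/2)·2.000²·sin(360°/32) = 12.49 mm²); Taking the union: the r=2 cylinder at (7, 3) lies entirely inside the 19×10.5 cube, so the union is just the 19×10.5 cube — area = 199.50 mm². So its area = 199.50 mm². Layer 47 (z = 15.04): the cube does not reach this height (z outside [0, 10.5]); the r=2 cylinder at (7, 3) contributes a regular 32-gon of circumradius 2 (area = (32/2)·2.000²·sin(360°/32) = 12.49 mm²); Combining (union): only the r=2 cylinder at (7, 3) is present, so the union is just that shape — area = 12.49 mm². So its area = 12.49 mm². Layer 17 is larger (199.50 vs 12.49 mm²).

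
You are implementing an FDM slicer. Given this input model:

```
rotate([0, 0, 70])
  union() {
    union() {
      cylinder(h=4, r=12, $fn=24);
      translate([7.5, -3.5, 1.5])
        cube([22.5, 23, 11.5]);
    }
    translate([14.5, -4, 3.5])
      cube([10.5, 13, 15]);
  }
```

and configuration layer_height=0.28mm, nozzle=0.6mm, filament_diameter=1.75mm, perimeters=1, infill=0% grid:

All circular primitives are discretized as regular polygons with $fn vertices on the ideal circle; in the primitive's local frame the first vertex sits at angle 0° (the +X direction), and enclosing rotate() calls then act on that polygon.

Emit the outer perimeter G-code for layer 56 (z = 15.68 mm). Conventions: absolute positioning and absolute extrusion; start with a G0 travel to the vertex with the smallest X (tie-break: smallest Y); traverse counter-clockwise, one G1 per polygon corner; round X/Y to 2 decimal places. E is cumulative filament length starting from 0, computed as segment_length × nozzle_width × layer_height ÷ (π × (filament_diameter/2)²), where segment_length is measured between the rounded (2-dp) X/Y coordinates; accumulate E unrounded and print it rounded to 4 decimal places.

At z = 15.68 mm: the cylinder is absent (z outside [0, 4]); the cube at (7.5, -3.5) does not reach this height (z outside [1.5, 13]); Combining (union): nothing is present at this height; the 10.5×13 cube at (14.5, -4) contributes its full rectangle; Taking the union: only the 10.5×13 cube at (14.5, -4) is present, so the union is just that shape — 1 connected region; (whole slice rotated 70° about Z — lengths, areas and connectivity unchanged). The outline is a single polygon with 4 vertices. Extrusion per mm of travel: 0.6 × 0.28 / (π × 0.875²) = 0.069846. Accumulating E over each segment gives final E = 3.2829.

G0 X-3.50 Y16.70 Z15.68
G1 X8.72 Y12.26 E0.9081
G1 X12.31 Y22.12 E1.6410
G1 X0.09 Y26.57 E2.5494
G1 X-3.50 Y16.70 E3.2829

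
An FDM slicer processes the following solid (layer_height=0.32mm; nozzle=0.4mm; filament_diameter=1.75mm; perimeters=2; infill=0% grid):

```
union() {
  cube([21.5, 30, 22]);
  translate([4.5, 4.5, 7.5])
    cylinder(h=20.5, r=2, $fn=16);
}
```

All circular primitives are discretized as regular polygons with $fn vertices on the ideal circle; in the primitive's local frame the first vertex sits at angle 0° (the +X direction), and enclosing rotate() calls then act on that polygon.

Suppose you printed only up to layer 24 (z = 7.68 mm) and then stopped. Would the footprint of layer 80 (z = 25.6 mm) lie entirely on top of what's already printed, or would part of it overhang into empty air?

Compare the two slices. At z = 7.68: the cube is present — its section is the full 21.5×30 rectangle (area 645.00 mm²); the cylinder at (4.5, 4.5): section is a regular 16-gon, circumradius r=2 (area = (16/2)·2.000²·sin(360°/16) = 12.25 mm²); Taking the union: the r=2 cylinder at (4.5, 4.5) lies entirely inside the 21.5×30 cube, so the union is just the 21.5×30 cube — area = 645.00 mm². At z = 25.6: the cube is absent (z outside [0, 22]); the cylinder at (4.5, 4.5): section is a regular 16-gon, circumradius r=2 (area = (16/2)·2.000²·sin(360°/16) = 12.25 mm²); Merging all regions: only the r=2 cylinder at (4.5, 4.5) is present, so the union is just that shape — area = 12.25 mm². Checking containment: the cross-section at z = 25.6 is a subset of the cross-section at z = 7.68.

entirely on top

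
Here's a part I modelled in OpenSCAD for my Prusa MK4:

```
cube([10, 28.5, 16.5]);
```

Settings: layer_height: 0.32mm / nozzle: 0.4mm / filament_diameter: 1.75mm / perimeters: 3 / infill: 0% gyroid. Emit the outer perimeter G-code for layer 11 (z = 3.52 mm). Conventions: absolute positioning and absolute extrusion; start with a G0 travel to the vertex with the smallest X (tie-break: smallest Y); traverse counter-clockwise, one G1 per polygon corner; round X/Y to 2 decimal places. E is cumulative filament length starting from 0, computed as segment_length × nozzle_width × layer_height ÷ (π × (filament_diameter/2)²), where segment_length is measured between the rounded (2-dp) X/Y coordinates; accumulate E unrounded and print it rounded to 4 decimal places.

At z = 3.52 mm: the 10×28.5 cube contributes its full rectangle. The outline is a single polygon with 4 vertices. Extrusion per mm of travel: 0.4 × 0.32 / (π × 0.875²) = 0.053216. Accumulating E over each segment gives final E = 4.0976.

G0 X0.00 Y0.00 Z3.52
G1 X10.00 Y0.00 E0.5322
G1 X10.00 Y28.50 E2.0488
G1 X0.00 Y28.50 E2.5810
G1 X0.00 Y0.00 E4.0976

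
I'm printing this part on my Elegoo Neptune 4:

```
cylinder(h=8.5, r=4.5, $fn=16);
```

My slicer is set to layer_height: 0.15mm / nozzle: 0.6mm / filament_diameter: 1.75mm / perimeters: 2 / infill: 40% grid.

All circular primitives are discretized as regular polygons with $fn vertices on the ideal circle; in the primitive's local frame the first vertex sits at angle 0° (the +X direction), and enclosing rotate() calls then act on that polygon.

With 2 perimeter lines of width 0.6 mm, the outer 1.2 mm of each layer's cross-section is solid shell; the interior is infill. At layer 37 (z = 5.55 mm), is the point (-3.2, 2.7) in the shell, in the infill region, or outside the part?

At z = 5.55 mm: the r=4.5 cylinder contributes a regular 16-gon of circumradius 4.5. Overall, the cross-section is a single solid region. The nearest boundary edge runs (-3.18, 3.18)→(-4.16, 1.72); distance from the point to it = 0.25 mm. The point is inside the cross-section, 0.25 mm from the nearest boundary — within the 1.2 mm shell band (2 × 0.6).

shell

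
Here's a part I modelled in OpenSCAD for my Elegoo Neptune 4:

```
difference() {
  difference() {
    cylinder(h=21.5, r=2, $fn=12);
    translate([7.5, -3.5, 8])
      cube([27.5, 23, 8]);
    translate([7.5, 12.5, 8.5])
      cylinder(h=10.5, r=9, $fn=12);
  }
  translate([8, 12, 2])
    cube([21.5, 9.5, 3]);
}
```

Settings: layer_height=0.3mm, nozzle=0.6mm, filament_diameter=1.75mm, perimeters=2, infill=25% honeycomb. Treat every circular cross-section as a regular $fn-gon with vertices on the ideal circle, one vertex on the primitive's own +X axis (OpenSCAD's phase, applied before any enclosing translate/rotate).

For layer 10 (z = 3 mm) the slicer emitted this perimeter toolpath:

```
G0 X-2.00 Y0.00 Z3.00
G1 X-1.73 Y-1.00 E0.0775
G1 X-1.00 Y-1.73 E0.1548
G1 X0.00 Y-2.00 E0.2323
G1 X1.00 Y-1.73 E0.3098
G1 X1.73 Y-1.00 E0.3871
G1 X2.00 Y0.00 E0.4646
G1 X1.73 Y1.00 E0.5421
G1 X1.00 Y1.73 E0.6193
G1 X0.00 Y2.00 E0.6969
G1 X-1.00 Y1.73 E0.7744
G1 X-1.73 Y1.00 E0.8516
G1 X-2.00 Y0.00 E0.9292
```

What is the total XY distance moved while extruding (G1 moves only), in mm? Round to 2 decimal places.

12.42 mm

Sum the Euclidean lengths of each G1 segment: total = 12.42 mm.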